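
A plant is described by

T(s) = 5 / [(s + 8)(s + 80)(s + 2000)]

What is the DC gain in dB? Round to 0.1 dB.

-108.2 dB

T(0) = 5 / (8·80·2000) ≈ 3.9063e-06
20 log₁₀(3.9063e-06) ≈ -108.16 dB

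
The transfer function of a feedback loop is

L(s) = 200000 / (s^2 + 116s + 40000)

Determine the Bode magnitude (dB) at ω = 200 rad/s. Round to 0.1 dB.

At s = jω = j200:
quadratic: (j200)² + 116·j200 + 40000 = 0 + j23200 → |·| ≈ 23200, ∠ ≈ 90.00°
|L| = 200000 / 23200 ≈ 8.6207
Gain = 20 log₁₀(8.6207) ≈ 18.71 dB

18.7 dB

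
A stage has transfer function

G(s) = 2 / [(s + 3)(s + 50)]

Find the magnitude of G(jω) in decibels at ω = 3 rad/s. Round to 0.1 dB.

At s = jω = j3:
pole (s+3): 3 + j3 → |·| = √(3²+3²) = √18 ≈ 4.2426, ∠ = arctan(3/3) ≈ 45.00°
pole (s+50): 50 + j3 → |·| = √(50²+3²) = √2509 ≈ 50.09, ∠ = arctan(3/50) ≈ 3.43°
|G| = 2 / 212.51 ≈ 0.0094113
Gain = 20 log₁₀(0.0094113) ≈ -40.53 dB

-40.5 dB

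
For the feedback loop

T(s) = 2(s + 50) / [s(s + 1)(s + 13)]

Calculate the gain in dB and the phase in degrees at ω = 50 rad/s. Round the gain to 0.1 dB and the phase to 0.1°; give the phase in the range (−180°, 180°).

-59.2 dB, 150.7°

At s = jω = j50:
zero (s+50): 50 + j50 → |·| = √(50²+50²) = √5000 ≈ 70.711, ∠ = arctan(50/50) ≈ 45.00°
pole (s+1): 1 + j50 → |·| = √(1²+50²) = √2501 ≈ 50.01, ∠ = arctan(50/1) ≈ 88.85°
pole (s+13): 13 + j50 → |·| = √(13²+50²) = √2669 ≈ 51.662, ∠ = arctan(50/13) ≈ 75.43°
pole at origin: |s| = 50, ∠ = 90.00° (in denominator)
|T| = 2 · 70.711 / 1.2918e+05 ≈ 0.0010948
Gain = 20 log₁₀(0.0010948) ≈ -59.21 dB
∠T = 45.00° − 254.28° = -209.28° ≡ 150.72° (principal value)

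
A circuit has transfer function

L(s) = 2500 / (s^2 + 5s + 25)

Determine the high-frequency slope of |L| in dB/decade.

Each pole contributes −20 dB/decade at high frequency; each zero contributes +20 dB/decade.
Net: 0 zero(s) − 2 pole(s) → -40 dB/decade.

-40 dB/decade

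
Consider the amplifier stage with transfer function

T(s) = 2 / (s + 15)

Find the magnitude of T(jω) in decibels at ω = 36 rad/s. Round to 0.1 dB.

-25.8 dB

At s = jω = j36:
pole (s+15): 15 + j36 → |·| = √(15²+36²) = √1521 ≈ 39, ∠ = arctan(36/15) ≈ 67.38°
|T| = 2 / 39 ≈ 0.051282
Gain = 20 log₁₀(0.051282) ≈ -25.80 dB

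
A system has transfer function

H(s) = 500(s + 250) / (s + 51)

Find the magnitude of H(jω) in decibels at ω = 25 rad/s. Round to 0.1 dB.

At s = jω = j25:
zero (s+250): 250 + j25 → |·| = √(250²+25²) = √63125 ≈ 251.25, ∠ = arctan(25/250) ≈ 5.71°
pole (s+51): 51 + j25 → |·| = √(51²+25²) = √3226 ≈ 56.798, ∠ = arctan(25/51) ≈ 26.11°
|H| = 500 · 251.25 / 56.798 ≈ 2211.8
Gain = 20 log₁₀(2211.8) ≈ 66.89 dB

66.9 dB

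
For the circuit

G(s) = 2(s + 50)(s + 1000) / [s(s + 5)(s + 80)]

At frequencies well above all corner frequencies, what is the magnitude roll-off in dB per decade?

-20 dB/decade

Each pole contributes −20 dB/decade at high frequency; each zero contributes +20 dB/decade.
Net: 2 zero(s) − 3 pole(s) → -20 dB/decade.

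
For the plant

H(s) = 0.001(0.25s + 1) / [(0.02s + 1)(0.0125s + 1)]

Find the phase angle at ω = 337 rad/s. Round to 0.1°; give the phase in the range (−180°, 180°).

-68.9°

At ω = 337 rad/s:
zero (1 + j337·0.25) = 1 + j84.25 → |·| ≈ 84.256, ∠ ≈ 89.32°
pole (1 + j337·0.02) = 1 + j6.74 → |·| ≈ 6.8138, ∠ ≈ 81.56°
pole (1 + j337·0.0125) = 1 + j4.2125 → |·| ≈ 4.3296, ∠ ≈ 76.65°
∠H = (89.32°) − (81.56° + 76.65°) = -68.89°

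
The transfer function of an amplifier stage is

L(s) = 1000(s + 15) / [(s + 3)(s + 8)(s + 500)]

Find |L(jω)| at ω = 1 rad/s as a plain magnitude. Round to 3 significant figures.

At s = jω = j1:
zero (s+15): 15 + j1 → |·| = √(15²+1²) = √226 ≈ 15.033, ∠ = arctan(1/15) ≈ 3.81°
pole (s+3): 3 + j1 → |·| = √(3²+1²) = √10 ≈ 3.1623, ∠ = arctan(1/3) ≈ 18.43°
pole (s+8): 8 + j1 → |·| = √(8²+1²) = √65 ≈ 8.0623, ∠ = arctan(1/8) ≈ 7.13°
pole (s+500): 500 + j1 → |·| = √(500²+1²) = √250001 ≈ 500, ∠ = arctan(1/500) ≈ 0.11°
|L| = 1000 · 15.033 / 12748 ≈ 1.1792

1.18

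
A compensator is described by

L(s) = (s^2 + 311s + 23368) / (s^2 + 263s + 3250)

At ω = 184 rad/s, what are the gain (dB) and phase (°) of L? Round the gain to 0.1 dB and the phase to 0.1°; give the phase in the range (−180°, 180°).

Substitute s = j184:
Numerator: (j184)^2 + 311(j184) + 23368 = -10488 + j57224
Denominator: (j184)^2 + 263(j184) + 3250 = -30606 + j48392
|N| = √(10488² + 57224²) ≈ 58177, ∠N ≈ 100.39°
|D| = √(30606² + 48392²) ≈ 57258, ∠D ≈ 122.31°
|L| = 58177 / 57258 ≈ 1.0161
Gain = 20 log₁₀(1.0161) ≈ 0.14 dB
∠L = 100.39° − 122.31° = -21.92°

0.1 dB, -21.9°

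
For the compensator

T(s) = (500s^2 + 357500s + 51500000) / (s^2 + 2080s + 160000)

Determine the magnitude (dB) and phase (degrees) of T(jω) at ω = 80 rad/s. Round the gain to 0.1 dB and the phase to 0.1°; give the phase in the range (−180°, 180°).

Substitute s = j80:
Numerator: 500(j80)^2 + 357500(j80) + 51500000 = 48300000 + j28600000
Denominator: (j80)^2 + 2080(j80) + 160000 = 153600 + j166400
|N| = √(48300000² + 28600000²) ≈ 5.6132e+07, ∠N ≈ 30.63°
|D| = √(153600² + 166400²) ≈ 2.2646e+05, ∠D ≈ 47.29°
|T| = 5.6132e+07 / 2.2646e+05 ≈ 247.87
Gain = 20 log₁₀(247.87) ≈ 47.88 dB
∠T = 30.63° − 47.29° = -16.66°

47.9 dB, -16.7°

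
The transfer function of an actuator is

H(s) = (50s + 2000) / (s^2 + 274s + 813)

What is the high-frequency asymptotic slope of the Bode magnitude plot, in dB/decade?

-20 dB/decade

Each pole contributes −20 dB/decade at high frequency; each zero contributes +20 dB/decade.
Net: 1 zero(s) − 2 pole(s) → -20 dB/decade.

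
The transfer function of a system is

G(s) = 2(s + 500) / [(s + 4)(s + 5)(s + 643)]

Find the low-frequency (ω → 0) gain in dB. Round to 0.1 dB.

-22.2 dB

G(0) = 2·500 / (4·5·643) ≈ 0.07776
20 log₁₀(0.07776) ≈ -22.18 dB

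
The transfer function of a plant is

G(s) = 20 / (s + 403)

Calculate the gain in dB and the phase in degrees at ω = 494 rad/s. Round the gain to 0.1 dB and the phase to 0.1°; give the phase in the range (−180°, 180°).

At s = jω = j494:
pole (s+403): 403 + j494 → |·| = √(403²+494²) = √406445 ≈ 637.53, ∠ = arctan(494/403) ≈ 50.79°
|G| = 20 / 637.53 ≈ 0.031371
Gain = 20 log₁₀(0.031371) ≈ -30.07 dB
∠G = 0.00° − 50.79° = -50.79°

-30.1 dB, -50.8°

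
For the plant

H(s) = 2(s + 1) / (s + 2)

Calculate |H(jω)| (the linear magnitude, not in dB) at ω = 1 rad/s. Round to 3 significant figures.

1.26

At s = jω = j1:
zero (s+1): 1 + j1 → |·| = √(1²+1²) = √2 ≈ 1.4142, ∠ = arctan(1/1) ≈ 45.00°
pole (s+2): 2 + j1 → |·| = √(2²+1²) = √5 ≈ 2.2361, ∠ = arctan(1/2) ≈ 26.57°
|H| = 2 · 1.4142 / 2.2361 ≈ 1.2649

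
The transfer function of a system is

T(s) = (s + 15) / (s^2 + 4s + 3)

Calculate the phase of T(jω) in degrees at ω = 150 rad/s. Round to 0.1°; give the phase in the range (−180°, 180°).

-94.2°

Substitute s = j150:
Numerator: (j150) + 15 = 15 + j150
Denominator: (j150)^2 + 4(j150) + 3 = -22497 + j600
|N| = √(15² + 150²) ≈ 150.75, ∠N ≈ 84.29°
|D| = √(22497² + 600²) ≈ 22505, ∠D ≈ 178.47°
∠T = 84.29° − 178.47° = -94.18°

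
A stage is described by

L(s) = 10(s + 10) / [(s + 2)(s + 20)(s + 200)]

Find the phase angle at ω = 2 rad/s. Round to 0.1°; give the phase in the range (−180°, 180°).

At s = jω = j2:
zero (s+10): 10 + j2 → |·| = √(10²+2²) = √104 ≈ 10.198, ∠ = arctan(2/10) ≈ 11.31°
pole (s+2): 2 + j2 → |·| = √(2²+2²) = √8 ≈ 2.8284, ∠ = arctan(2/2) ≈ 45.00°
pole (s+20): 20 + j2 → |·| = √(20²+2²) = √404 ≈ 20.1, ∠ = arctan(2/20) ≈ 5.71°
pole (s+200): 200 + j2 → |·| = √(200²+2²) = √40004 ≈ 200.01, ∠ = arctan(2/200) ≈ 0.57°
∠L = 11.31° − 51.28° = -39.97°

-40.0°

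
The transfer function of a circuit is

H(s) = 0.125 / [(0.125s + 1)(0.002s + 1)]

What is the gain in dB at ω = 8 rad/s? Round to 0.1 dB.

-21.1 dB

At ω = 8 rad/s:
pole (1 + j8·0.125) = 1 + j1 → |·| ≈ 1.4142, ∠ ≈ 45.00°
pole (1 + j8·0.002) = 1 + j0.016 → |·| ≈ 1.0001, ∠ ≈ 0.92°
|H| = 0.125 · 1 / (1.4142 · 1.0001) ≈ 0.08838
Gain = 20 log₁₀(0.08838) ≈ -21.07 dB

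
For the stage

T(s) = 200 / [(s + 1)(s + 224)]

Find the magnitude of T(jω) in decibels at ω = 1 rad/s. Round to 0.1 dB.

-4.0 dB

At s = jω = j1:
pole (s+1): 1 + j1 → |·| = √(1²+1²) = √2 ≈ 1.4142, ∠ = arctan(1/1) ≈ 45.00°
pole (s+224): 224 + j1 → |·| = √(224²+1²) = √50177 ≈ 224, ∠ = arctan(1/224) ≈ 0.26°
|T| = 200 / 316.78 ≈ 0.63135
Gain = 20 log₁₀(0.63135) ≈ -3.99 dB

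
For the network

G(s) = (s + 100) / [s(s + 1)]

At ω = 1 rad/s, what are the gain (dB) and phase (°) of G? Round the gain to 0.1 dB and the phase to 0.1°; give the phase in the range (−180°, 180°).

At s = jω = j1:
zero (s+100): 100 + j1 → |·| = √(100²+1²) = √10001 ≈ 100, ∠ = arctan(1/100) ≈ 0.57°
pole (s+1): 1 + j1 → |·| = √(1²+1²) = √2 ≈ 1.4142, ∠ = arctan(1/1) ≈ 45.00°
pole at origin: |s| = 1, ∠ = 90.00° (in denominator)
|G| = 1 · 100 / 1.4142 ≈ 70.711
Gain = 20 log₁₀(70.711) ≈ 36.99 dB
∠G = 0.57° − 135.00° = -134.43°

37.0 dB, -134.4°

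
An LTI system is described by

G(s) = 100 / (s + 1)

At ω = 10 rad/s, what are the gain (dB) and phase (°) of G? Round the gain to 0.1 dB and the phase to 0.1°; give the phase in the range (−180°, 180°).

20.0 dB, -84.3°

Substitute s = j10:
Numerator: 100 = 100 + j0
Denominator: (j10) + 1 = 1 + j10
|N| = √(100² + 0²) ≈ 100, ∠N ≈ 0.00°
|D| = √(1² + 10²) ≈ 10.05, ∠D ≈ 84.29°
|G| = 100 / 10.05 ≈ 9.9502
Gain = 20 log₁₀(9.9502) ≈ 19.96 dB
∠G = 0.00° − 84.29° = -84.29°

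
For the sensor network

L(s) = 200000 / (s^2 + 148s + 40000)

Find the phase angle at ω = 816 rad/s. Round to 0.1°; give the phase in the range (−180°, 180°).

At s = jω = j816:
quadratic: (j816)² + 148·j816 + 40000 = -625856 + j120768 → |·| ≈ 6.374e+05, ∠ ≈ 169.08°
∠L = 0.00° − 169.08° = -169.08°

-169.1°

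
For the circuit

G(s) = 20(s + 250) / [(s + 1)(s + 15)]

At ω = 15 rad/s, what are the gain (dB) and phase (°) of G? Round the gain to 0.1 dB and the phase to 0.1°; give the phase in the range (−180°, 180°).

23.9 dB, -127.8°

At s = jω = j15:
zero (s+250): 250 + j15 → |·| = √(250²+15²) = √62725 ≈ 250.45, ∠ = arctan(15/250) ≈ 3.43°
pole (s+1): 1 + j15 → |·| = √(1²+15²) = √226 ≈ 15.033, ∠ = arctan(15/1) ≈ 86.19°
pole (s+15): 15 + j15 → |·| = √(15²+15²) = √450 ≈ 21.213, ∠ = arctan(15/15) ≈ 45.00°
|G| = 20 · 250.45 / 318.9 ≈ 15.707
Gain = 20 log₁₀(15.707) ≈ 23.92 dB
∠G = 3.43° − 131.19° = -127.76°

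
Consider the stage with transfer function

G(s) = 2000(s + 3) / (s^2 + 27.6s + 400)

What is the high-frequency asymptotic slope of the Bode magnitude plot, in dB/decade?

-20 dB/decade

Each pole contributes −20 dB/decade at high frequency; each zero contributes +20 dB/decade.
Net: 1 zero(s) − 2 pole(s) → -20 dB/decade.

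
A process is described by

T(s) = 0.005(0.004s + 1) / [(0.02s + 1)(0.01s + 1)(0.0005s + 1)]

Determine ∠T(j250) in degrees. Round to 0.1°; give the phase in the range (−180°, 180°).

At ω = 250 rad/s:
zero (1 + j250·0.004) = 1 + j1 → |·| ≈ 1.4142, ∠ ≈ 45.00°
pole (1 + j250·0.02) = 1 + j5 → |·| ≈ 5.099, ∠ ≈ 78.69°
pole (1 + j250·0.01) = 1 + j2.5 → |·| ≈ 2.6926, ∠ ≈ 68.20°
pole (1 + j250·0.0005) = 1 + j0.125 → |·| ≈ 1.0078, ∠ ≈ 7.13°
∠T = (45.00°) − (78.69° + 68.20° + 7.13°) = -109.02°

-109.0°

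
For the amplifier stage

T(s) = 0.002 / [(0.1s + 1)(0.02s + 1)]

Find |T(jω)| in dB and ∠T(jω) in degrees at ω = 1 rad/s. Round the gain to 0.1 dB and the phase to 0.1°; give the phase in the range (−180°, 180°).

At ω = 1 rad/s:
pole (1 + j1·0.1) = 1 + j0.1 → |·| ≈ 1.005, ∠ ≈ 5.71°
pole (1 + j1·0.02) = 1 + j0.02 → |·| ≈ 1.0002, ∠ ≈ 1.15°
|T| = 0.002 · 1 / (1.005 · 1.0002) ≈ 0.0019897
Gain = 20 log₁₀(0.0019897) ≈ -54.02 dB
∠T = (0°) − (5.71° + 1.15°) = -6.86°

-54.0 dB, -6.9°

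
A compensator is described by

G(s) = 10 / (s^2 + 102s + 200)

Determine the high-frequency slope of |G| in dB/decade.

Each pole contributes −20 dB/decade at high frequency; each zero contributes +20 dB/decade.
Net: 0 zero(s) − 2 pole(s) → -40 dB/decade.

-40 dB/decade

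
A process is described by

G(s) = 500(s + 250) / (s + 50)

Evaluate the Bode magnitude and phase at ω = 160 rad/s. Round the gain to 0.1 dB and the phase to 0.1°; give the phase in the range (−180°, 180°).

At s = jω = j160:
zero (s+250): 250 + j160 → |·| = √(250²+160²) = √88100 ≈ 296.82, ∠ = arctan(160/250) ≈ 32.62°
pole (s+50): 50 + j160 → |·| = √(50²+160²) = √28100 ≈ 167.63, ∠ = arctan(160/50) ≈ 72.65°
|G| = 500 · 296.82 / 167.63 ≈ 885.34
Gain = 20 log₁₀(885.34) ≈ 58.94 dB
∠G = 32.62° − 72.65° = -40.03°

58.9 dB, -40.0°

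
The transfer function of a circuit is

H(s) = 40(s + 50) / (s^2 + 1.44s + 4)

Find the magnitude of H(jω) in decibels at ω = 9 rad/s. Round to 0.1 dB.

28.3 dB

At s = jω = j9:
zero (s+50): 50 + j9 → |·| = √(50²+9²) = √2581 ≈ 50.804, ∠ = arctan(9/50) ≈ 10.20°
quadratic: (j9)² + 1.44·j9 + 4 = -77 + j12.96 → |·| ≈ 78.083, ∠ ≈ 170.45°
|H| = 40 · 50.804 / 78.083 ≈ 26.026
Gain = 20 log₁₀(26.026) ≈ 28.31 dB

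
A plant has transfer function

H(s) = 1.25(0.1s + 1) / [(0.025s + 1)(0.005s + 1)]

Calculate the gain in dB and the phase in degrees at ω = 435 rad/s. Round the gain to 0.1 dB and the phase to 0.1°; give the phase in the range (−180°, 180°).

At ω = 435 rad/s:
zero (1 + j435·0.1) = 1 + j43.5 → |·| ≈ 43.511, ∠ ≈ 88.68°
pole (1 + j435·0.025) = 1 + j10.875 → |·| ≈ 10.921, ∠ ≈ 84.75°
pole (1 + j435·0.005) = 1 + j2.175 → |·| ≈ 2.3939, ∠ ≈ 65.31°
|H| = 1.25 · 43.511 / (10.921 · 2.3939) ≈ 2.0804
Gain = 20 log₁₀(2.0804) ≈ 6.36 dB
∠H = (88.68°) − (84.75° + 65.31°) = -61.38°

6.4 dB, -61.4°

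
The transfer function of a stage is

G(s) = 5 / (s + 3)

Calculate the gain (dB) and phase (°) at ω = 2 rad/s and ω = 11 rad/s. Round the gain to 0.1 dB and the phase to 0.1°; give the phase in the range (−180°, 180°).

Substitute s = j2:
Numerator: 5 = 5 + j0
Denominator: (j2) + 3 = 3 + j2
|N| = √(5² + 0²) ≈ 5, ∠N ≈ 0.00°
|D| = √(3² + 2²) ≈ 3.6056, ∠D ≈ 33.69°
|G| = 5 / 3.6056 ≈ 1.3867
Gain = 20 log₁₀(1.3867) ≈ 2.84 dB
∠G = 0.00° − 33.69° = -33.69°

Substitute s = j11:
Numerator: 5 = 5 + j0
Denominator: (j11) + 3 = 3 + j11
|N| = √(5² + 0²) ≈ 5, ∠N ≈ 0.00°
|D| = √(3² + 11²) ≈ 11.402, ∠D ≈ 74.74°
|G| = 5 / 11.402 ≈ 0.43852
Gain = 20 log₁₀(0.43852) ≈ -7.16 dB
∠G = 0.00° − 74.74° = -74.74°

ω = 2: 2.8 dB, -33.7°; ω = 11: -7.2 dB, -74.7°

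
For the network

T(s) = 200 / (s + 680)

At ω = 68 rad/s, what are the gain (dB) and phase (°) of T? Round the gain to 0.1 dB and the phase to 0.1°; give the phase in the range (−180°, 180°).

At s = jω = j68:
pole (s+680): 680 + j68 → |·| = √(680²+68²) = √467024 ≈ 683.39, ∠ = arctan(68/680) ≈ 5.71°
|T| = 200 / 683.39 ≈ 0.29266
Gain = 20 log₁₀(0.29266) ≈ -10.67 dB
∠T = 0.00° − 5.71° = -5.71°

-10.7 dB, -5.7°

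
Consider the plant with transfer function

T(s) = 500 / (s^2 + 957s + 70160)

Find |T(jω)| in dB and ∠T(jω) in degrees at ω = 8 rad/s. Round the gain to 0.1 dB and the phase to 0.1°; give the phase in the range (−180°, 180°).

Substitute s = j8:
Numerator: 500 = 500 + j0
Denominator: (j8)^2 + 957(j8) + 70160 = 70096 + j7656
|N| = √(500² + 0²) ≈ 500, ∠N ≈ 0.00°
|D| = √(70096² + 7656²) ≈ 70513, ∠D ≈ 6.23°
|T| = 500 / 70513 ≈ 0.0070909
Gain = 20 log₁₀(0.0070909) ≈ -42.99 dB
∠T = 0.00° − 6.23° = -6.23°

-43.0 dB, -6.2°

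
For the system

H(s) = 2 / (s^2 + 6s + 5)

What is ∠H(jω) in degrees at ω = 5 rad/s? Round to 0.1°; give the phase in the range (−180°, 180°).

Substitute s = j5:
Numerator: 2 = 2 + j0
Denominator: (j5)^2 + 6(j5) + 5 = -20 + j30
|N| = √(2² + 0²) ≈ 2, ∠N ≈ 0.00°
|D| = √(20² + 30²) ≈ 36.056, ∠D ≈ 123.69°
∠H = 0.00° − 123.69° = -123.69°

-123.7°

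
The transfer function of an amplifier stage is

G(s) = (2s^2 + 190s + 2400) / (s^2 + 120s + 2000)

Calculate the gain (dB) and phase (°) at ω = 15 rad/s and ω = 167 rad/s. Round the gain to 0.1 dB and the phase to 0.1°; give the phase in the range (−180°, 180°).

Substitute s = j15:
Numerator: 2(j15)^2 + 190(j15) + 2400 = 1950 + j2850
Denominator: (j15)^2 + 120(j15) + 2000 = 1775 + j1800
|N| = √(1950² + 2850²) ≈ 3453.3, ∠N ≈ 55.62°
|D| = √(1775² + 1800²) ≈ 2528, ∠D ≈ 45.40°
|G| = 3453.3 / 2528 ≈ 1.366
Gain = 20 log₁₀(1.366) ≈ 2.71 dB
∠G = 55.62° − 45.40° = 10.22°

Substitute s = j167:
Numerator: 2(j167)^2 + 190(j167) + 2400 = -53378 + j31730
Denominator: (j167)^2 + 120(j167) + 2000 = -25889 + j20040
|N| = √(53378² + 31730²) ≈ 62097, ∠N ≈ 149.27°
|D| = √(25889² + 20040²) ≈ 32739, ∠D ≈ 142.26°
|G| = 62097 / 32739 ≈ 1.8967
Gain = 20 log₁₀(1.8967) ≈ 5.56 dB
∠G = 149.27° − 142.26° = 7.01°

ω = 15: 2.7 dB, 10.2°; ω = 167: 5.6 dB, 7.0°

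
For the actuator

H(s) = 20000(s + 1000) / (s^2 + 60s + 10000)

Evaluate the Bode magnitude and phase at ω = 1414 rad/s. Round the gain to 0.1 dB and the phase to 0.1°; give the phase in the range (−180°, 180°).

24.8 dB, -122.8°

At s = jω = j1414:
zero (s+1000): 1000 + j1414 → |·| = √(1000²+1414²) = √2999396 ≈ 1731.9, ∠ = arctan(1414/1000) ≈ 54.73°
quadratic: (j1414)² + 60·j1414 + 10000 = -1989396 + j84840 → |·| ≈ 1.9912e+06, ∠ ≈ 177.56°
|H| = 20000 · 1731.9 / 1.9912e+06 ≈ 17.396
Gain = 20 log₁₀(17.396) ≈ 24.81 dB
∠H = 54.73° − 177.56° = -122.83°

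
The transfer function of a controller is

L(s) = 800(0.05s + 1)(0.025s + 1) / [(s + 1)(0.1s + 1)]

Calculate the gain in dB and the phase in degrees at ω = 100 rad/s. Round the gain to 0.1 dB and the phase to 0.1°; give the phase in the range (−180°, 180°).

At ω = 100 rad/s:
zero (1 + j100·0.05) = 1 + j5 → |·| ≈ 5.099, ∠ ≈ 78.69°
zero (1 + j100·0.025) = 1 + j2.5 → |·| ≈ 2.6926, ∠ ≈ 68.20°
pole (1 + j100·1) = 1 + j100 → |·| ≈ 100, ∠ ≈ 89.43°
pole (1 + j100·0.1) = 1 + j10 → |·| ≈ 10.05, ∠ ≈ 84.29°
|L| = 800 · 5.099 · 2.6926 / (100 · 10.05) ≈ 10.929
Gain = 20 log₁₀(10.929) ≈ 20.77 dB
∠L = (78.69° + 68.20°) − (89.43° + 84.29°) = -26.83°

20.8 dB, -26.8°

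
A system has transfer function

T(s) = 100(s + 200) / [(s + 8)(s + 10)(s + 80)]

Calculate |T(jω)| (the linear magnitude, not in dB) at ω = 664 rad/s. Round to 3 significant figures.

0.000235

At s = jω = j664:
zero (s+200): 200 + j664 → |·| = √(200²+664²) = √480896 ≈ 693.47, ∠ = arctan(664/200) ≈ 73.24°
pole (s+8): 8 + j664 → |·| = √(8²+664²) = √440960 ≈ 664.05, ∠ = arctan(664/8) ≈ 89.31°
pole (s+10): 10 + j664 → |·| = √(10²+664²) = √440996 ≈ 664.08, ∠ = arctan(664/10) ≈ 89.14°
pole (s+80): 80 + j664 → |·| = √(80²+664²) = √447296 ≈ 668.8, ∠ = arctan(664/80) ≈ 83.13°
|T| = 100 · 693.47 / 2.9493e+08 ≈ 0.00023513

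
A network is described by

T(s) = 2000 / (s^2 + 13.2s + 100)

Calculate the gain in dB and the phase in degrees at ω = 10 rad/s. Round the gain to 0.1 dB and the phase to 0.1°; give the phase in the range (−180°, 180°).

At s = jω = j10:
quadratic: (j10)² + 13.2·j10 + 100 = 0 + j132 → |·| ≈ 132, ∠ ≈ 90.00°
|T| = 2000 / 132 ≈ 15.152
Gain = 20 log₁₀(15.152) ≈ 23.61 dB
∠T = 0.00° − 90.00° = -90.00°

23.6 dB, -90.0°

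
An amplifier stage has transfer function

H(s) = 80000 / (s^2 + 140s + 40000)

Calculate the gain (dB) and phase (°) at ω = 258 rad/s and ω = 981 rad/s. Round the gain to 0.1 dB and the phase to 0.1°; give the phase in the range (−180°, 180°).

ω = 258: 5.0 dB, -126.3°; ω = 981: -21.3 dB, -171.5°

At s = jω = j258:
quadratic: (j258)² + 140·j258 + 40000 = -26564 + j36120 → |·| ≈ 44836, ∠ ≈ 126.33°
|H| = 80000 / 44836 ≈ 1.7843
Gain = 20 log₁₀(1.7843) ≈ 5.03 dB
∠H = 0.00° − 126.33° = -126.33°

At s = jω = j981:
quadratic: (j981)² + 140·j981 + 40000 = -922361 + j137340 → |·| ≈ 9.3253e+05, ∠ ≈ 171.53°
|H| = 80000 / 9.3253e+05 ≈ 0.085788
Gain = 20 log₁₀(0.085788) ≈ -21.33 dB
∠H = 0.00° − 171.53° = -171.53°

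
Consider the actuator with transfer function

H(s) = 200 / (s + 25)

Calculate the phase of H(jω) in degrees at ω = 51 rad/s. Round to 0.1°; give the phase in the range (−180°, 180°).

-63.9°

At s = jω = j51:
pole (s+25): 25 + j51 → |·| = √(25²+51²) = √3226 ≈ 56.798, ∠ = arctan(51/25) ≈ 63.89°
∠H = 0.00° − 63.89° = -63.89°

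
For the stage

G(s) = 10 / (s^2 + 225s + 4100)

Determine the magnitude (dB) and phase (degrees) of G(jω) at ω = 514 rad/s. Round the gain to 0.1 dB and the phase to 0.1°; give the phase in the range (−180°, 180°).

Substitute s = j514:
Numerator: 10 = 10 + j0
Denominator: (j514)^2 + 225(j514) + 4100 = -260096 + j115650
|N| = √(10² + 0²) ≈ 10, ∠N ≈ 0.00°
|D| = √(260096² + 115650²) ≈ 2.8465e+05, ∠D ≈ 156.03°
|G| = 10 / 2.8465e+05 ≈ 3.5131e-05
Gain = 20 log₁₀(3.5131e-05) ≈ -89.09 dB
∠G = 0.00° − 156.03° = -156.03°

-89.1 dB, -156.0°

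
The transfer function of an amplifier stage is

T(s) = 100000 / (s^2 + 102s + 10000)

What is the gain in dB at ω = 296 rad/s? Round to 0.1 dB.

At s = jω = j296:
quadratic: (j296)² + 102·j296 + 10000 = -77616 + j30192 → |·| ≈ 83281, ∠ ≈ 158.74°
|T| = 100000 / 83281 ≈ 1.2008
Gain = 20 log₁₀(1.2008) ≈ 1.59 dB

1.6 dB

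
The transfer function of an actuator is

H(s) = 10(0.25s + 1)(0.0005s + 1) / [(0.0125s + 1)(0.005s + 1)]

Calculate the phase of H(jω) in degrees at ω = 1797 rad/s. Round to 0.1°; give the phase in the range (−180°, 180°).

-39.3°

At ω = 1797 rad/s:
zero (1 + j1797·0.25) = 1 + j449.25 → |·| ≈ 449.25, ∠ ≈ 89.87°
zero (1 + j1797·0.0005) = 1 + j0.8985 → |·| ≈ 1.3444, ∠ ≈ 41.94°
pole (1 + j1797·0.0125) = 1 + j22.4625 → |·| ≈ 22.485, ∠ ≈ 87.45°
pole (1 + j1797·0.005) = 1 + j8.985 → |·| ≈ 9.0405, ∠ ≈ 83.65°
∠H = (89.87° + 41.94°) − (87.45° + 83.65°) = -39.29°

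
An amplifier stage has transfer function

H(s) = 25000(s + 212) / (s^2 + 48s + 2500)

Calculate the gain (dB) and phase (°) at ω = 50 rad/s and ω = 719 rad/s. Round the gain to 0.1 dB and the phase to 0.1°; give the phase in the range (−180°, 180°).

ω = 50: 67.1 dB, -76.7°; ω = 719: 31.2 dB, -102.6°

At s = jω = j50:
zero (s+212): 212 + j50 → |·| = √(212²+50²) = √47444 ≈ 217.82, ∠ = arctan(50/212) ≈ 13.27°
quadratic: (j50)² + 48·j50 + 2500 = 0 + j2400 → |·| ≈ 2400, ∠ ≈ 90.00°
|H| = 25000 · 217.82 / 2400 ≈ 2269
Gain = 20 log₁₀(2269) ≈ 67.12 dB
∠H = 13.27° − 90.00° = -76.73°

At s = jω = j719:
zero (s+212): 212 + j719 → |·| = √(212²+719²) = √561905 ≈ 749.6, ∠ = arctan(719/212) ≈ 73.57°
quadratic: (j719)² + 48·j719 + 2500 = -514461 + j34512 → |·| ≈ 5.1562e+05, ∠ ≈ 176.16°
|H| = 25000 · 749.6 / 5.1562e+05 ≈ 36.345
Gain = 20 log₁₀(36.345) ≈ 31.21 dB
∠H = 73.57° − 176.16° = -102.59°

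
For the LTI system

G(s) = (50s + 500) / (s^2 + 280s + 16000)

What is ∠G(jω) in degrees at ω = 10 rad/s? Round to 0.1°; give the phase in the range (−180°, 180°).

Substitute s = j10:
Numerator: 50(j10) + 500 = 500 + j500
Denominator: (j10)^2 + 280(j10) + 16000 = 15900 + j2800
|N| = √(500² + 500²) ≈ 707.11, ∠N ≈ 45.00°
|D| = √(15900² + 2800²) ≈ 16145, ∠D ≈ 9.99°
∠G = 45.00° − 9.99° = 35.01°

35.0°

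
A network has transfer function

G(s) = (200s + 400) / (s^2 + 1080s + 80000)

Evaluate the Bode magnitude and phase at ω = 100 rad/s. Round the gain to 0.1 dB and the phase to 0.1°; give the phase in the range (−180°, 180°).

-16.2 dB, 31.8°

Substitute s = j100:
Numerator: 200(j100) + 400 = 400 + j20000
Denominator: (j100)^2 + 1080(j100) + 80000 = 70000 + j108000
|N| = √(400² + 20000²) ≈ 20004, ∠N ≈ 88.85°
|D| = √(70000² + 108000²) ≈ 1.287e+05, ∠D ≈ 57.05°
|G| = 20004 / 1.287e+05 ≈ 0.15543
Gain = 20 log₁₀(0.15543) ≈ -16.17 dB
∠G = 88.85° − 57.05° = 31.80°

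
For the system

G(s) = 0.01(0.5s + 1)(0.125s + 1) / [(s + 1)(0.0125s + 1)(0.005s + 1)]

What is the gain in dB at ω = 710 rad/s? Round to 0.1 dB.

At ω = 710 rad/s:
zero (1 + j710·0.5) = 1 + j355 → |·| ≈ 355, ∠ ≈ 89.84°
zero (1 + j710·0.125) = 1 + j88.75 → |·| ≈ 88.756, ∠ ≈ 89.35°
pole (1 + j710·1) = 1 + j710 → |·| ≈ 710, ∠ ≈ 89.92°
pole (1 + j710·0.0125) = 1 + j8.875 → |·| ≈ 8.9312, ∠ ≈ 83.57°
pole (1 + j710·0.005) = 1 + j3.55 → |·| ≈ 3.6882, ∠ ≈ 74.27°
|G| = 0.01 · 355 · 88.756 / (710 · 8.9312 · 3.6882) ≈ 0.013472
Gain = 20 log₁₀(0.013472) ≈ -37.41 dB

-37.4 dB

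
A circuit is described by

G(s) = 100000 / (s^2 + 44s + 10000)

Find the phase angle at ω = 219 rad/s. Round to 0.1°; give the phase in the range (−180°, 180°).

-165.8°

At s = jω = j219:
quadratic: (j219)² + 44·j219 + 10000 = -37961 + j9636 → |·| ≈ 39165, ∠ ≈ 165.76°
∠G = 0.00° − 165.76° = -165.76°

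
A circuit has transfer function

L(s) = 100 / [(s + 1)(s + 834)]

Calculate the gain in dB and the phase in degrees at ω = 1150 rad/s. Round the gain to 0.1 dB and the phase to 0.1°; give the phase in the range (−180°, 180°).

At s = jω = j1150:
pole (s+1): 1 + j1150 → |·| = √(1²+1150²) = √1322501 ≈ 1150, ∠ = arctan(1150/1) ≈ 89.95°
pole (s+834): 834 + j1150 → |·| = √(834²+1150²) = √2018056 ≈ 1420.6, ∠ = arctan(1150/834) ≈ 54.05°
|L| = 100 / 1.6337e+06 ≈ 6.1211e-05
Gain = 20 log₁₀(6.1211e-05) ≈ -84.26 dB
∠L = 0.00° − 144.00° = -144.00°

-84.3 dB, -144.0°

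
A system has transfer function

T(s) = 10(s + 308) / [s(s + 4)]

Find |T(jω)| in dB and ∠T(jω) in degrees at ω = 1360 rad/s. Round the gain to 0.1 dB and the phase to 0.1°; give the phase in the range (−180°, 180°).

At s = jω = j1360:
zero (s+308): 308 + j1360 → |·| = √(308²+1360²) = √1944464 ≈ 1394.4, ∠ = arctan(1360/308) ≈ 77.24°
pole (s+4): 4 + j1360 → |·| = √(4²+1360²) = √1849616 ≈ 1360, ∠ = arctan(1360/4) ≈ 89.83°
pole at origin: |s| = 1360, ∠ = 90.00° (in denominator)
|T| = 10 · 1394.4 / 1.8496e+06 ≈ 0.0075389
Gain = 20 log₁₀(0.0075389) ≈ -42.45 dB
∠T = 77.24° − 179.83° = -102.59°

-42.5 dB, -102.6°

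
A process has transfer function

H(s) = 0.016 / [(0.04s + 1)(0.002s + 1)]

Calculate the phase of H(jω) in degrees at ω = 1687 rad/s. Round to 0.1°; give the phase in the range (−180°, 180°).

At ω = 1687 rad/s:
pole (1 + j1687·0.04) = 1 + j67.48 → |·| ≈ 67.487, ∠ ≈ 89.15°
pole (1 + j1687·0.002) = 1 + j3.374 → |·| ≈ 3.5191, ∠ ≈ 73.49°
∠H = (0°) − (89.15° + 73.49°) = -162.64°

-162.6°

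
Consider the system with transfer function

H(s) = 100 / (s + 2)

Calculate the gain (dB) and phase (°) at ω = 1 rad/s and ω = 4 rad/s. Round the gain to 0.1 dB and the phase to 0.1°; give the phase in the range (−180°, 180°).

Substitute s = j1:
Numerator: 100 = 100 + j0
Denominator: (j1) + 2 = 2 + j1
|N| = √(100² + 0²) ≈ 100, ∠N ≈ 0.00°
|D| = √(2² + 1²) ≈ 2.2361, ∠D ≈ 26.57°
|H| = 100 / 2.2361 ≈ 44.721
Gain = 20 log₁₀(44.721) ≈ 33.01 dB
∠H = 0.00° − 26.57° = -26.57°

Substitute s = j4:
Numerator: 100 = 100 + j0
Denominator: (j4) + 2 = 2 + j4
|N| = √(100² + 0²) ≈ 100, ∠N ≈ 0.00°
|D| = √(2² + 4²) ≈ 4.4721, ∠D ≈ 63.43°
|H| = 100 / 4.4721 ≈ 22.361
Gain = 20 log₁₀(22.361) ≈ 26.99 dB
∠H = 0.00° − 63.43° = -63.43°

ω = 1: 33.0 dB, -26.6°; ω = 4: 27.0 dB, -63.4°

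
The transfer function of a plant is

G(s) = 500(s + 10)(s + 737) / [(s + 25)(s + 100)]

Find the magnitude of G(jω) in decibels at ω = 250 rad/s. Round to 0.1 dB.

At s = jω = j250:
zero (s+10): 10 + j250 → |·| = √(10²+250²) = √62600 ≈ 250.2, ∠ = arctan(250/10) ≈ 87.71°
zero (s+737): 737 + j250 → |·| = √(737²+250²) = √605669 ≈ 778.25, ∠ = arctan(250/737) ≈ 18.74°
pole (s+25): 25 + j250 → |·| = √(25²+250²) = √63125 ≈ 251.25, ∠ = arctan(250/25) ≈ 84.29°
pole (s+100): 100 + j250 → |·| = √(100²+250²) = √72500 ≈ 269.26, ∠ = arctan(250/100) ≈ 68.20°
|G| = 500 · 1.9472e+05 / 67652 ≈ 1439.1
Gain = 20 log₁₀(1439.1) ≈ 63.16 dB

63.2 dB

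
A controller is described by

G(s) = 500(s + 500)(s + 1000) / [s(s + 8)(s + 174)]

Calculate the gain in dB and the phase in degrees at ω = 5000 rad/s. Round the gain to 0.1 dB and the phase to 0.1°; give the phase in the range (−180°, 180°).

-19.8 dB, -104.9°

At s = jω = j5000:
zero (s+500): 500 + j5000 → |·| = √(500²+5000²) = √25250000 ≈ 5024.9, ∠ = arctan(5000/500) ≈ 84.29°
zero (s+1000): 1000 + j5000 → |·| = √(1000²+5000²) = √26000000 ≈ 5099, ∠ = arctan(5000/1000) ≈ 78.69°
pole (s+8): 8 + j5000 → |·| = √(8²+5000²) = √25000064 ≈ 5000, ∠ = arctan(5000/8) ≈ 89.91°
pole (s+174): 174 + j5000 → |·| = √(174²+5000²) = √25030276 ≈ 5003, ∠ = arctan(5000/174) ≈ 88.01°
pole at origin: |s| = 5000, ∠ = 90.00° (in denominator)
|G| = 500 · 2.5622e+07 / 1.2508e+11 ≈ 0.10242
Gain = 20 log₁₀(0.10242) ≈ -19.79 dB
∠G = 162.98° − 267.92° = -104.94°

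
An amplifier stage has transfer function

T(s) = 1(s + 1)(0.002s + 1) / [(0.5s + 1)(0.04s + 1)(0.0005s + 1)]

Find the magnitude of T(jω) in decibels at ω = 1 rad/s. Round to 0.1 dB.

2.0 dB

At ω = 1 rad/s:
zero (1 + j1·1) = 1 + j1 → |·| ≈ 1.4142, ∠ ≈ 45.00°
zero (1 + j1·0.002) = 1 + j0.002 → |·| ≈ 1, ∠ ≈ 0.11°
pole (1 + j1·0.5) = 1 + j0.5 → |·| ≈ 1.118, ∠ ≈ 26.57°
pole (1 + j1·0.04) = 1 + j0.04 → |·| ≈ 1.0008, ∠ ≈ 2.29°
pole (1 + j1·0.0005) = 1 + j0.0005 → |·| ≈ 1, ∠ ≈ 0.03°
|T| = 1 · 1.4142 · 1 / (1.118 · 1.0008 · 1) ≈ 1.2639
Gain = 20 log₁₀(1.2639) ≈ 2.03 dB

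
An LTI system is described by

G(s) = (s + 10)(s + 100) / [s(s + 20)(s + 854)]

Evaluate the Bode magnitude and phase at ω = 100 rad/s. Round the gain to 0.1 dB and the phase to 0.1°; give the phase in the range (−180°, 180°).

At s = jω = j100:
zero (s+10): 10 + j100 → |·| = √(10²+100²) = √10100 ≈ 100.5, ∠ = arctan(100/10) ≈ 84.29°
zero (s+100): 100 + j100 → |·| = √(100²+100²) = √20000 ≈ 141.42, ∠ = arctan(100/100) ≈ 45.00°
pole (s+20): 20 + j100 → |·| = √(20²+100²) = √10400 ≈ 101.98, ∠ = arctan(100/20) ≈ 78.69°
pole (s+854): 854 + j100 → |·| = √(854²+100²) = √739316 ≈ 859.83, ∠ = arctan(100/854) ≈ 6.68°
pole at origin: |s| = 100, ∠ = 90.00° (in denominator)
|G| = 1 · 14213 / 8.7685e+06 ≈ 0.0016209
Gain = 20 log₁₀(0.0016209) ≈ -55.80 dB
∠G = 129.29° − 175.37° = -46.08°

-55.8 dB, -46.1°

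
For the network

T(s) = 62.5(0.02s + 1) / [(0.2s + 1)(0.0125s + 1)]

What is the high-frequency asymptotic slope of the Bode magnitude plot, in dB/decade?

Each pole contributes −20 dB/decade at high frequency; each zero contributes +20 dB/decade.
Net: 1 zero(s) − 2 pole(s) → -20 dB/decade.

-20 dB/decade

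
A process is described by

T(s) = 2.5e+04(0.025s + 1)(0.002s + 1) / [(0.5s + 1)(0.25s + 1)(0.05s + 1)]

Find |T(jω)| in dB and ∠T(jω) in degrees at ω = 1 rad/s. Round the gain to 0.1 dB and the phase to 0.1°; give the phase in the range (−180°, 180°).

At ω = 1 rad/s:
zero (1 + j1·0.025) = 1 + j0.025 → |·| ≈ 1.0003, ∠ ≈ 1.43°
zero (1 + j1·0.002) = 1 + j0.002 → |·| ≈ 1, ∠ ≈ 0.11°
pole (1 + j1·0.5) = 1 + j0.5 → |·| ≈ 1.118, ∠ ≈ 26.57°
pole (1 + j1·0.25) = 1 + j0.25 → |·| ≈ 1.0308, ∠ ≈ 14.04°
pole (1 + j1·0.05) = 1 + j0.05 → |·| ≈ 1.0012, ∠ ≈ 2.86°
|T| = 2.5e+04 · 1.0003 · 1 / (1.118 · 1.0308 · 1.0012) ≈ 21674
Gain = 20 log₁₀(21674) ≈ 86.72 dB
∠T = (1.43° + 0.11°) − (26.57° + 14.04° + 2.86°) = -41.93°

86.7 dB, -41.9°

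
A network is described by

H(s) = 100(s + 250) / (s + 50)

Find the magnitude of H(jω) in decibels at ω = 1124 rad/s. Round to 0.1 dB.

40.2 dB

At s = jω = j1124:
zero (s+250): 250 + j1124 → |·| = √(250²+1124²) = √1325876 ≈ 1151.5, ∠ = arctan(1124/250) ≈ 77.46°
pole (s+50): 50 + j1124 → |·| = √(50²+1124²) = √1265876 ≈ 1125.1, ∠ = arctan(1124/50) ≈ 87.45°
|H| = 100 · 1151.5 / 1125.1 ≈ 102.35
Gain = 20 log₁₀(102.35) ≈ 40.20 dB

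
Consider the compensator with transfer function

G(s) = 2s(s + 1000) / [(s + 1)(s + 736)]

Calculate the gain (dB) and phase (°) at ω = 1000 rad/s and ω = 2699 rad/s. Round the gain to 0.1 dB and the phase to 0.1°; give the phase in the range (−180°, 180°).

ω = 1000: 7.2 dB, -8.6°; ω = 2699: 6.3 dB, -5.1°

At s = jω = j1000:
zero (s+1000): 1000 + j1000 → |·| = √(1000²+1000²) = √2000000 ≈ 1414.2, ∠ = arctan(1000/1000) ≈ 45.00°
zero at origin: s = j1000 → |·| = 1000, ∠ = 90.00°
pole (s+1): 1 + j1000 → |·| = √(1²+1000²) = √1000001 ≈ 1000, ∠ = arctan(1000/1) ≈ 89.94°
pole (s+736): 736 + j1000 → |·| = √(736²+1000²) = √1541696 ≈ 1241.7, ∠ = arctan(1000/736) ≈ 53.65°
|G| = 2 · 1.4142e+06 / 1.2417e+06 ≈ 2.2778
Gain = 20 log₁₀(2.2778) ≈ 7.15 dB
∠G = 135.00° − 143.59° = -8.59°

At s = jω = j2699:
zero (s+1000): 1000 + j2699 → |·| = √(1000²+2699²) = √8284601 ≈ 2878.3, ∠ = arctan(2699/1000) ≈ 69.67°
zero at origin: s = j2699 → |·| = 2699, ∠ = 90.00°
pole (s+1): 1 + j2699 → |·| = √(1²+2699²) = √7284602 ≈ 2699, ∠ = arctan(2699/1) ≈ 89.98°
pole (s+736): 736 + j2699 → |·| = √(736²+2699²) = √7826297 ≈ 2797.6, ∠ = arctan(2699/736) ≈ 74.75°
|G| = 2 · 7.7685e+06 / 7.5507e+06 ≈ 2.0577
Gain = 20 log₁₀(2.0577) ≈ 6.27 dB
∠G = 159.67° − 164.73° = -5.06°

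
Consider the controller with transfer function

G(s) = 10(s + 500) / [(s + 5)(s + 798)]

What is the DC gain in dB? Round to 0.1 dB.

G(0) = 10·500 / (5·798) ≈ 1.2531
20 log₁₀(1.2531) ≈ 1.96 dB

2.0 dB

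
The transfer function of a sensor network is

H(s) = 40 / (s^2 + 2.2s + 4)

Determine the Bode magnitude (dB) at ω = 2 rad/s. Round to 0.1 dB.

At s = jω = j2:
quadratic: (j2)² + 2.2·j2 + 4 = 0 + j4.4 → |·| ≈ 4.4, ∠ ≈ 90.00°
|H| = 40 / 4.4 ≈ 9.0909
Gain = 20 log₁₀(9.0909) ≈ 19.17 dB

19.2 dB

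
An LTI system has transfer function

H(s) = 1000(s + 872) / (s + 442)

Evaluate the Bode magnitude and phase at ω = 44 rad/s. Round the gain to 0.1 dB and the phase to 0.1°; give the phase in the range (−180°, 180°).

65.9 dB, -2.8°

At s = jω = j44:
zero (s+872): 872 + j44 → |·| = √(872²+44²) = √762320 ≈ 873.11, ∠ = arctan(44/872) ≈ 2.89°
pole (s+442): 442 + j44 → |·| = √(442²+44²) = √197300 ≈ 444.18, ∠ = arctan(44/442) ≈ 5.68°
|H| = 1000 · 873.11 / 444.18 ≈ 1965.7
Gain = 20 log₁₀(1965.7) ≈ 65.87 dB
∠H = 2.89° − 5.68° = -2.79°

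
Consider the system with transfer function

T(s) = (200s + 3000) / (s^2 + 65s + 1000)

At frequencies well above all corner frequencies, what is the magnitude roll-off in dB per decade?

-20 dB/decade

Each pole contributes −20 dB/decade at high frequency; each zero contributes +20 dB/decade.
Net: 1 zero(s) − 2 pole(s) → -20 dB/decade.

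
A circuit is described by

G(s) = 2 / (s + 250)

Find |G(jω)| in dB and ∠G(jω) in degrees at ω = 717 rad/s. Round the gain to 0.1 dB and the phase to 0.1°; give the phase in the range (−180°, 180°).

Substitute s = j717:
Numerator: 2 = 2 + j0
Denominator: (j717) + 250 = 250 + j717
|N| = √(2² + 0²) ≈ 2, ∠N ≈ 0.00°
|D| = √(250² + 717²) ≈ 759.33, ∠D ≈ 70.78°
|G| = 2 / 759.33 ≈ 0.0026339
Gain = 20 log₁₀(0.0026339) ≈ -51.59 dB
∠G = 0.00° − 70.78° = -70.78°

-51.6 dB, -70.8°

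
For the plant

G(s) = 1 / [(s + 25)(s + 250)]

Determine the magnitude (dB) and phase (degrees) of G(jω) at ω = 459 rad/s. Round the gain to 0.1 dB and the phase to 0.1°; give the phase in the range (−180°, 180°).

-107.6 dB, -148.3°

At s = jω = j459:
pole (s+25): 25 + j459 → |·| = √(25²+459²) = √211306 ≈ 459.68, ∠ = arctan(459/25) ≈ 86.88°
pole (s+250): 250 + j459 → |·| = √(250²+459²) = √273181 ≈ 522.67, ∠ = arctan(459/250) ≈ 61.42°
|G| = 1 / 2.4026e+05 ≈ 4.1622e-06
Gain = 20 log₁₀(4.1622e-06) ≈ -107.61 dB
∠G = 0.00° − 148.30° = -148.30°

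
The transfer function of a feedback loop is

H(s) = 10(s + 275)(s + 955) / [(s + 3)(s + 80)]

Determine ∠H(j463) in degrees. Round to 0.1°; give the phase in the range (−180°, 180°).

At s = jω = j463:
zero (s+275): 275 + j463 → |·| = √(275²+463²) = √289994 ≈ 538.51, ∠ = arctan(463/275) ≈ 59.29°
zero (s+955): 955 + j463 → |·| = √(955²+463²) = √1126394 ≈ 1061.3, ∠ = arctan(463/955) ≈ 25.86°
pole (s+3): 3 + j463 → |·| = √(3²+463²) = √214378 ≈ 463.01, ∠ = arctan(463/3) ≈ 89.63°
pole (s+80): 80 + j463 → |·| = √(80²+463²) = √220769 ≈ 469.86, ∠ = arctan(463/80) ≈ 80.20°
∠H = 85.15° − 169.83° = -84.68°

-84.7°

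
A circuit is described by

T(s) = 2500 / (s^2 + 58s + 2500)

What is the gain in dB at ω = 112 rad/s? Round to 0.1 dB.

At s = jω = j112:
quadratic: (j112)² + 58·j112 + 2500 = -10044 + j6496 → |·| ≈ 11962, ∠ ≈ 147.11°
|T| = 2500 / 11962 ≈ 0.209
Gain = 20 log₁₀(0.209) ≈ -13.60 dB

-13.6 dB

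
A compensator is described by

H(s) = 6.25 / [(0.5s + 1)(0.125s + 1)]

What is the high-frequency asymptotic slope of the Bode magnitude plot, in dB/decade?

-40 dB/decade

Each pole contributes −20 dB/decade at high frequency; each zero contributes +20 dB/decade.
Net: 0 zero(s) − 2 pole(s) → -40 dB/decade.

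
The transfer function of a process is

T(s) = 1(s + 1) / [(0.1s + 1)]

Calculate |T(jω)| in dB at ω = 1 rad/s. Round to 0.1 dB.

At ω = 1 rad/s:
zero (1 + j1·1) = 1 + j1 → |·| ≈ 1.4142, ∠ ≈ 45.00°
pole (1 + j1·0.1) = 1 + j0.1 → |·| ≈ 1.005, ∠ ≈ 5.71°
|T| = 1 · 1.4142 / (1.005) ≈ 1.4072
Gain = 20 log₁₀(1.4072) ≈ 2.97 dB

3.0 dB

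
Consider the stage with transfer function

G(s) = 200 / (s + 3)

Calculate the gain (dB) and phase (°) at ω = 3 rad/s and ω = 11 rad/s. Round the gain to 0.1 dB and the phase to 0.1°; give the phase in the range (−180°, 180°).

Substitute s = j3:
Numerator: 200 = 200 + j0
Denominator: (j3) + 3 = 3 + j3
|N| = √(200² + 0²) ≈ 200, ∠N ≈ 0.00°
|D| = √(3² + 3²) ≈ 4.2426, ∠D ≈ 45.00°
|G| = 200 / 4.2426 ≈ 47.141
Gain = 20 log₁₀(47.141) ≈ 33.47 dB
∠G = 0.00° − 45.00° = -45.00°

Substitute s = j11:
Numerator: 200 = 200 + j0
Denominator: (j11) + 3 = 3 + j11
|N| = √(200² + 0²) ≈ 200, ∠N ≈ 0.00°
|D| = √(3² + 11²) ≈ 11.402, ∠D ≈ 74.74°
|G| = 200 / 11.402 ≈ 17.541
Gain = 20 log₁₀(17.541) ≈ 24.88 dB
∠G = 0.00° − 74.74° = -74.74°

ω = 3: 33.5 dB, -45.0°; ω = 11: 24.9 dB, -74.7°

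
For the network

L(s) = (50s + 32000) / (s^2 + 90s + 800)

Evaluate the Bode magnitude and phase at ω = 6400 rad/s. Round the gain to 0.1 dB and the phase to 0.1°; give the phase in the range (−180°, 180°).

-42.1 dB, -94.9°

Substitute s = j6400:
Numerator: 50(j6400) + 32000 = 32000 + j320000
Denominator: (j6400)^2 + 90(j6400) + 800 = -40959200 + j576000
|N| = √(32000² + 320000²) ≈ 3.216e+05, ∠N ≈ 84.29°
|D| = √(40959200² + 576000²) ≈ 4.0963e+07, ∠D ≈ 179.19°
|L| = 3.216e+05 / 4.0963e+07 ≈ 0.007851
Gain = 20 log₁₀(0.007851) ≈ -42.10 dB
∠L = 84.29° − 179.19° = -94.90°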